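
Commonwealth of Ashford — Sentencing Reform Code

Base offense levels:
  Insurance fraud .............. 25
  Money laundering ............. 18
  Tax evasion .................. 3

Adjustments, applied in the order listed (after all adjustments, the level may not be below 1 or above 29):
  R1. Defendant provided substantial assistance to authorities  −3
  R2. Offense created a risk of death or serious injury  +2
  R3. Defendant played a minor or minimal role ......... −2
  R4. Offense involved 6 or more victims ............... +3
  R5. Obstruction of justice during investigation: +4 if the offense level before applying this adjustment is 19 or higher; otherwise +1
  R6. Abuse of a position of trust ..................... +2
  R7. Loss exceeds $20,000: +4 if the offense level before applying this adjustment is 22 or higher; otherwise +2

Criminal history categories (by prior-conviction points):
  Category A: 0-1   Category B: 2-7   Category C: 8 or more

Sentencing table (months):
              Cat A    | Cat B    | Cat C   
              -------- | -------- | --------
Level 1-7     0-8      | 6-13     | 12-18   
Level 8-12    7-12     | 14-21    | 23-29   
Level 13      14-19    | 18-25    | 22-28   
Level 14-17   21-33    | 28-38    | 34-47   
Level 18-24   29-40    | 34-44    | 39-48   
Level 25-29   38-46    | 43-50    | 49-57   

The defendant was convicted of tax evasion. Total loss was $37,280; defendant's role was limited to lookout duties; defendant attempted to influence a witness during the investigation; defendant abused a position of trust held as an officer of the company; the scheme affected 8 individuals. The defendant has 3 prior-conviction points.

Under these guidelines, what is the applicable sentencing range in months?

14-21 months

Base offense level for tax evasion: 3.
R1 does not apply.
R2 does not apply.
R3 applies: 3 − 2 = 1.
R4 applies: 1 + 3 = 4.
R5 applies (level before this adjustment is 4 < 19, so +1): 4 + 1 = 5.
R6 applies: 5 + 2 = 7.
R7 applies (level before this adjustment is 7 < 22, so +2): 7 + 2 = 9.
Final offense level: 9.
Criminal history: 3 prior points → Category B (2-7).
Level 9 falls in the 8-12 band.
Grid: Level 8-12 × Category B = 14-21 months.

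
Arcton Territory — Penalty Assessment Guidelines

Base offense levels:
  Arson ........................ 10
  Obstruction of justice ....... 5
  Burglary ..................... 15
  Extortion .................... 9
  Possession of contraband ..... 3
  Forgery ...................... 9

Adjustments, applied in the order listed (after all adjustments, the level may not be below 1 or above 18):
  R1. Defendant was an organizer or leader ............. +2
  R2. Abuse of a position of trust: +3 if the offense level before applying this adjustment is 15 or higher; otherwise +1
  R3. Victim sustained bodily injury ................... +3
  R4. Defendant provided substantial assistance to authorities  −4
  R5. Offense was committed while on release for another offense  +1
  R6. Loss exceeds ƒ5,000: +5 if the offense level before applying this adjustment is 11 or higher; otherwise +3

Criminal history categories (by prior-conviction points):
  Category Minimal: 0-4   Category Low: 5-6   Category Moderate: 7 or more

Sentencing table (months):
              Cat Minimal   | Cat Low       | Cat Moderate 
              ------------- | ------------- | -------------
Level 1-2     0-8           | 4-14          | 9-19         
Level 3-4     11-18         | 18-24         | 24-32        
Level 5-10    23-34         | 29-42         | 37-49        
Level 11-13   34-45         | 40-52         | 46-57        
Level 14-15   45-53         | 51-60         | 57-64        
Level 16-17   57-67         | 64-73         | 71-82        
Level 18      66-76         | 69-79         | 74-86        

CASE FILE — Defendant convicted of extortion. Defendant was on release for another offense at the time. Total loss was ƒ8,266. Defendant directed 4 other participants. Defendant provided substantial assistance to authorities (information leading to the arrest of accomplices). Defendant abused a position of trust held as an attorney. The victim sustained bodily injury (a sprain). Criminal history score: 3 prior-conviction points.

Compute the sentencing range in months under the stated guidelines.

Base offense level for extortion: 9.
R1 applies: 9 + 2 = 11.
R2 applies (level before this adjustment is 11 < 15, so +1): 11 + 1 = 12.
R3 applies: 12 + 3 = 15.
R4 applies: 15 − 4 = 11.
R5 applies: 11 + 1 = 12.
R6 applies (level before this adjustment is 12 ≥ 11, so +5): 12 + 5 = 17.
Final offense level: 17.
Criminal history: 3 prior points → Category Minimal (0-4).
Level 17 falls in the 16-17 band.
Grid: Level 16-17 × Category Minimal = 57-67 months.

57-67 months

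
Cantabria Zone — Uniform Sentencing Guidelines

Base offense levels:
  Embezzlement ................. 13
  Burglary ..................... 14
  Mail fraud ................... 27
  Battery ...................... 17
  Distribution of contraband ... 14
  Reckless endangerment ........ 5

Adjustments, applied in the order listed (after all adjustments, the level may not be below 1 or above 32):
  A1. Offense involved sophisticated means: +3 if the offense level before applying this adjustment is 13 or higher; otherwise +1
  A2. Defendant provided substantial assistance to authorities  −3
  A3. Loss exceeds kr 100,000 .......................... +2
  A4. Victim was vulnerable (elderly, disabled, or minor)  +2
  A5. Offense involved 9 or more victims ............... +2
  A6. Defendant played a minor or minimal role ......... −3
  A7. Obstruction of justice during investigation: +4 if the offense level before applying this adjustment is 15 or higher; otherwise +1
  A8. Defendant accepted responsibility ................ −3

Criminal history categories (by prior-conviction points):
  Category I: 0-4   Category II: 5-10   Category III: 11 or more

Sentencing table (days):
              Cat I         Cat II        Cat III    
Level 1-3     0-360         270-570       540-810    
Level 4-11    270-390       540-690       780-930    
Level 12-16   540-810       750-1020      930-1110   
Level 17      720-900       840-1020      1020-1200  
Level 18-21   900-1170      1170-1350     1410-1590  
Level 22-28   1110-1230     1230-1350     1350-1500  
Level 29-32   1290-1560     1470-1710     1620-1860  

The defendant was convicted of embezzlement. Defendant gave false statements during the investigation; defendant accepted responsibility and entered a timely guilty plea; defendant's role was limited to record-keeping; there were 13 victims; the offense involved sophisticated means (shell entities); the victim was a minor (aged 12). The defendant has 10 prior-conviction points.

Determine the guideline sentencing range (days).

1170-1350 days

Base offense level for embezzlement: 13.
A1 applies (level before this adjustment is 13 ≥ 13, so +3): 13 + 3 = 16.
A2 does not apply.
A3 does not apply.
A4 applies: 16 + 2 = 18.
A5 applies: 18 + 2 = 20.
A6 applies: 20 − 3 = 17.
A7 applies (level before this adjustment is 17 ≥ 15, so +4): 17 + 4 = 21.
A8 applies: 21 − 3 = 18.
Final offense level: 18.
Criminal history: 10 prior points → Category II (5-10).
Level 18 falls in the 18-21 band.
Grid: Level 18-21 × Category II = 1170-1350 days.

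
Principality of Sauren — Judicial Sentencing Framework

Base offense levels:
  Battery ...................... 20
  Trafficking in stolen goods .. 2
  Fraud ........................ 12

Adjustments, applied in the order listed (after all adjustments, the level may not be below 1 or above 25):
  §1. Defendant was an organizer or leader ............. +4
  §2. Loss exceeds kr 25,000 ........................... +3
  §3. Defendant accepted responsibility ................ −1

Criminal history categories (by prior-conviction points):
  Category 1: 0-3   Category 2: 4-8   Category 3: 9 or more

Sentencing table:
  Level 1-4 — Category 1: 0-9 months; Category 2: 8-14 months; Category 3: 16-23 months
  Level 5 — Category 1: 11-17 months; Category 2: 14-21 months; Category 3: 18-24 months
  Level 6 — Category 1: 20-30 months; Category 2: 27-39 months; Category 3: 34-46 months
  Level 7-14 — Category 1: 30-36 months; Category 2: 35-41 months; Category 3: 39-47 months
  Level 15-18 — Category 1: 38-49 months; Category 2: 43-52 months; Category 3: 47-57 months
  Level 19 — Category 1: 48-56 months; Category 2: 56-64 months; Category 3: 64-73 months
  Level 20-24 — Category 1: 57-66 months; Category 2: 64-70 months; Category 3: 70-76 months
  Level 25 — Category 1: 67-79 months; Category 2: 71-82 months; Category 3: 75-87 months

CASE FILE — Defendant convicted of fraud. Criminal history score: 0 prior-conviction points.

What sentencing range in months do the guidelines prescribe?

Base offense level for fraud: 12.
Final offense level: 12.
Criminal history: 0 prior points → Category 1 (0-3).
Level 12 falls in the 7-14 band.
Grid: Level 7-14 × Category 1 = 30-36 months.

30-36 months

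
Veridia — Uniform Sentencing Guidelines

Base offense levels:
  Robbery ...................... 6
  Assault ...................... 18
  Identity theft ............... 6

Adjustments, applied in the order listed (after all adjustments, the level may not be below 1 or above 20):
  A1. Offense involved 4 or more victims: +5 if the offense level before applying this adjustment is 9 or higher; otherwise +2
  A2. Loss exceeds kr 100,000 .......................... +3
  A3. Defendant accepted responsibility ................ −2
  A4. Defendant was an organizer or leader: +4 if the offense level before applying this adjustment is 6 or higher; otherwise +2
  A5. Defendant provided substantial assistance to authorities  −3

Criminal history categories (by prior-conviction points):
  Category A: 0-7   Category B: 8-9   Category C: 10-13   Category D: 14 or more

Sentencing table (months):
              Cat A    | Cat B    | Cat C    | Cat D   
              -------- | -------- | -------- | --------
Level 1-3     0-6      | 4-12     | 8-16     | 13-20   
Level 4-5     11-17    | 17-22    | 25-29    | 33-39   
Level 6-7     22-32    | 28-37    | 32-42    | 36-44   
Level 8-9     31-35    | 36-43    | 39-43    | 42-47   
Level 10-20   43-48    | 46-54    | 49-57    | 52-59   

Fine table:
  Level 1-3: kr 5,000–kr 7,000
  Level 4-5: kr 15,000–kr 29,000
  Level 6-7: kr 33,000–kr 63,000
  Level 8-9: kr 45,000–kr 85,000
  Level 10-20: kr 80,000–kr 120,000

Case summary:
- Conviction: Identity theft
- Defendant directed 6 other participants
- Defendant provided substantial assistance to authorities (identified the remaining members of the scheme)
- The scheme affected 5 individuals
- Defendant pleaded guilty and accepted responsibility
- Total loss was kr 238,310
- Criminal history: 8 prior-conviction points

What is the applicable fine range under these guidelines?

kr 80,000–kr 120,000

Base offense level for identity theft: 6.
A1 applies (level before this adjustment is 6 < 9, so +2): 6 + 2 = 8.
A2 applies: 8 + 3 = 11.
A3 applies: 11 − 2 = 9.
A4 applies (level before this adjustment is 9 ≥ 6, so +4): 9 + 4 = 13.
A5 applies: 13 − 3 = 10.
Final offense level: 10.
Level 10 falls in the 10-20 band.
Fine table: Level 10-20 → kr 80,000–kr 120,000.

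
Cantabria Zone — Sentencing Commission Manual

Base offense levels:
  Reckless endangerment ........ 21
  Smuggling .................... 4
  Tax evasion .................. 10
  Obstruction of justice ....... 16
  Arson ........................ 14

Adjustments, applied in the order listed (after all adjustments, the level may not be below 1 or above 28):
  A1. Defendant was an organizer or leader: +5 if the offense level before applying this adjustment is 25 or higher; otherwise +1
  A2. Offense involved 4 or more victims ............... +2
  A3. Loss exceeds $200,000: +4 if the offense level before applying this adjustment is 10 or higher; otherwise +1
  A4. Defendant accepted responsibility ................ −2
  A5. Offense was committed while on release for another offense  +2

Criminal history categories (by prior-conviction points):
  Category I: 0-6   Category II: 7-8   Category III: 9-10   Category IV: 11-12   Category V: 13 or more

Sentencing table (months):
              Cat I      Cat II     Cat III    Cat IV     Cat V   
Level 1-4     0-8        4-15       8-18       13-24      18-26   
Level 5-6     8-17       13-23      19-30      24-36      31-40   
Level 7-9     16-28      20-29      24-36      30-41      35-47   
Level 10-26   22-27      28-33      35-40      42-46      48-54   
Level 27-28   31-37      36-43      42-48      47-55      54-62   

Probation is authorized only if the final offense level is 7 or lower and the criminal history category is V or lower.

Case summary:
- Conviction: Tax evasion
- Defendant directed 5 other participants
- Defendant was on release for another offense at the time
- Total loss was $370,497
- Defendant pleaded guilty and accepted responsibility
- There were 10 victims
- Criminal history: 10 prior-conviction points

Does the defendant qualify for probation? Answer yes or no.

No

Base offense level for tax evasion: 10.
A1 applies (level before this adjustment is 10 < 25, so +1): 10 + 1 = 11.
A2 applies: 11 + 2 = 13.
A3 applies (level before this adjustment is 13 ≥ 10, so +4): 13 + 4 = 17.
A4 applies: 17 − 2 = 15.
A5 applies: 15 + 2 = 17.
Final offense level: 17.
Criminal history: 10 prior points → Category III (9-10).
Level 17 falls in the 10-26 band.
Grid: Level 10-26 × Category III = 35-40 months.
Probation check: level 17 > 7 and category III ≤ V → not eligible.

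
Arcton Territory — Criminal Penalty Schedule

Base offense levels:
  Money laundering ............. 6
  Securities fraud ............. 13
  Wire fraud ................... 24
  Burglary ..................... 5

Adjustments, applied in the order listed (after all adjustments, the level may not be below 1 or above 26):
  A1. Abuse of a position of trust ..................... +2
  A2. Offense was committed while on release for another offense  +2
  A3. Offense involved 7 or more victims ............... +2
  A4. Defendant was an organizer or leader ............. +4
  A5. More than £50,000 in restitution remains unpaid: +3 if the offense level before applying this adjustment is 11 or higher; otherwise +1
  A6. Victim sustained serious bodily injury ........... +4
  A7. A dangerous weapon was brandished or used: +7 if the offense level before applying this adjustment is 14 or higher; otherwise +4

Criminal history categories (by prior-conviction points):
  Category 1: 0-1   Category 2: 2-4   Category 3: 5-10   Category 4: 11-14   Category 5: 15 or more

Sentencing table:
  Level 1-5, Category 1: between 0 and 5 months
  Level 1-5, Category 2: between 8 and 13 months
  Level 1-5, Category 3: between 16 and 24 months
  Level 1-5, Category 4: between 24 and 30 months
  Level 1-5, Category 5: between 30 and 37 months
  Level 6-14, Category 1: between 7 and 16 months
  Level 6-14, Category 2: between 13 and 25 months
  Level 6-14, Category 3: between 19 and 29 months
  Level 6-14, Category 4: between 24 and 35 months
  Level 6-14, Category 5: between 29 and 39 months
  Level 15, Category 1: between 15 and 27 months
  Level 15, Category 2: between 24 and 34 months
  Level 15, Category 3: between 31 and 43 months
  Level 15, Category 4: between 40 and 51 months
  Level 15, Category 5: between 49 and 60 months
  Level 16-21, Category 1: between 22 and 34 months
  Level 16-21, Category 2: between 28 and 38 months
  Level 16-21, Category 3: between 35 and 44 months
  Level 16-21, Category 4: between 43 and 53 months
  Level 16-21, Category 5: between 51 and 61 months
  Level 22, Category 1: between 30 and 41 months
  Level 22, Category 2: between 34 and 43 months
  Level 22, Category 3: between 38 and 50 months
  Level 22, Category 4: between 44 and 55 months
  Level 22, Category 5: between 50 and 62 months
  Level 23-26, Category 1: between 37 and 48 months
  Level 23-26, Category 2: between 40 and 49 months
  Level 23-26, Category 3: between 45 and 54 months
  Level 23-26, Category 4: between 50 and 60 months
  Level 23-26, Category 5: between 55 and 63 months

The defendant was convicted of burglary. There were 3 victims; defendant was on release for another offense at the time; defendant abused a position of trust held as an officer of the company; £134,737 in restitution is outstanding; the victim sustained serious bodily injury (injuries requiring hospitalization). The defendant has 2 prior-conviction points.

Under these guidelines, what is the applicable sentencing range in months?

13-25 months

Base offense level for burglary: 5.
A1 applies: 5 + 2 = 7.
A2 applies: 7 + 2 = 9.
A3 does not apply.
A4 does not apply.
A5 applies (level before this adjustment is 9 < 11, so +1): 9 + 1 = 10.
A6 applies: 10 + 4 = 14.
A7 does not apply.
Final offense level: 14.
Criminal history: 2 prior points → Category 2 (2-4).
Level 14 falls in the 6-14 band.
Grid: Level 6-14 × Category 2 = 13-25 months.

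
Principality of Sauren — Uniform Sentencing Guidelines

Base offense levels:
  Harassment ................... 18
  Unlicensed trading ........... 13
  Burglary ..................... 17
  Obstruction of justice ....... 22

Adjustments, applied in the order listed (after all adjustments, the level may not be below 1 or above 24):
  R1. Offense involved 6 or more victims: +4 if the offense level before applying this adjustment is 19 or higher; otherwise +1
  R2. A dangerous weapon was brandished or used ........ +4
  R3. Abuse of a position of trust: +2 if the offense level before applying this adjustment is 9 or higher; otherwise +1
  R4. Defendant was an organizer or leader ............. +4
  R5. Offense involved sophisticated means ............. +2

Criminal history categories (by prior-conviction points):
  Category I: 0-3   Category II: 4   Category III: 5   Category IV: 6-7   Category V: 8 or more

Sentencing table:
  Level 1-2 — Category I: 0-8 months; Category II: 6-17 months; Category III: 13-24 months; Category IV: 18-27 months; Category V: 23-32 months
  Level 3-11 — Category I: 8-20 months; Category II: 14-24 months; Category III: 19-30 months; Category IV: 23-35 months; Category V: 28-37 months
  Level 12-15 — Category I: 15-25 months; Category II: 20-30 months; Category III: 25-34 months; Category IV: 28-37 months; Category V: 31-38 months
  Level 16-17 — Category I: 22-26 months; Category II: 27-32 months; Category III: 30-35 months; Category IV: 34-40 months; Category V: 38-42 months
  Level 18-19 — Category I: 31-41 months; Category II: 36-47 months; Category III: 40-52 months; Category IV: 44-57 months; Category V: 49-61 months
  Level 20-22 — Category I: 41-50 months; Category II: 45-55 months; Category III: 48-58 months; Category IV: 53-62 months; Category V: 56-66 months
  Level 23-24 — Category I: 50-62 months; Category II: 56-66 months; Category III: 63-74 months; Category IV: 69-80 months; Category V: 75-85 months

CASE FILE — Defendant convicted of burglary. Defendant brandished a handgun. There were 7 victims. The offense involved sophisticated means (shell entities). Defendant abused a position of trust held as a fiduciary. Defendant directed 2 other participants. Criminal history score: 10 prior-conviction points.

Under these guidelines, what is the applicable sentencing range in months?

75-85 months

Base offense level for burglary: 17.
R1 applies (level before this adjustment is 17 < 19, so +1): 17 + 1 = 18.
R2 applies: 18 + 4 = 22.
R3 applies (level before this adjustment is 22 ≥ 9, so +2): 22 + 2 = 24.
R4 applies: 24 + 4 = 28.
R5 applies: 28 + 2 = 30.
Level 30 exceeds the maximum of 24; capped at 24.
Final offense level: 24.
Criminal history: 10 prior points → Category V (8+).
Level 24 falls in the 23-24 band.
Grid: Level 23-24 × Category V = 75-85 months.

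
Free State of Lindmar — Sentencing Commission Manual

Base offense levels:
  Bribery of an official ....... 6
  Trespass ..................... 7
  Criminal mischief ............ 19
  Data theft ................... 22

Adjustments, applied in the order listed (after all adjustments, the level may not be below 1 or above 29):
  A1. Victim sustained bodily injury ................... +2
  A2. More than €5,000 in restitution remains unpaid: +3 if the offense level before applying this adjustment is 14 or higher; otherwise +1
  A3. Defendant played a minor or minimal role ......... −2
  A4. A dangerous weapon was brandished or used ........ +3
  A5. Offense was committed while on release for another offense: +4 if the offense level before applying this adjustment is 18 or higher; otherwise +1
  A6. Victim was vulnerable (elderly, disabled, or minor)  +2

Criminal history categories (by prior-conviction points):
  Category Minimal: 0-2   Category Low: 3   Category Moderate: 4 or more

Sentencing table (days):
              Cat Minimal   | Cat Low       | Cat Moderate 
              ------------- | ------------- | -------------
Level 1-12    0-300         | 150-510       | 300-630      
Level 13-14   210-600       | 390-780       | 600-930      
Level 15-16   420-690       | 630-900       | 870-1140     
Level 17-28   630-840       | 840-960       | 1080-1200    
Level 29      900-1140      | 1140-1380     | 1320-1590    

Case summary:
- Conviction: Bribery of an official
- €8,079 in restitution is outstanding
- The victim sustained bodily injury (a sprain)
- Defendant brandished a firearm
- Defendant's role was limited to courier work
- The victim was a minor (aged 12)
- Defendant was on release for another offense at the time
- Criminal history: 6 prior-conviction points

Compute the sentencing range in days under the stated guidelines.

600-930 days

Base offense level for bribery of an official: 6.
A1 applies: 6 + 2 = 8.
A2 applies (level before this adjustment is 8 < 14, so +1): 8 + 1 = 9.
A3 applies: 9 − 2 = 7.
A4 applies: 7 + 3 = 10.
A5 applies (level before this adjustment is 10 < 18, so +1): 10 + 1 = 11.
A6 applies: 11 + 2 = 13.
Final offense level: 13.
Criminal history: 6 prior points → Category Moderate (4+).
Level 13 falls in the 13-14 band.
Grid: Level 13-14 × Category Moderate = 600-930 days.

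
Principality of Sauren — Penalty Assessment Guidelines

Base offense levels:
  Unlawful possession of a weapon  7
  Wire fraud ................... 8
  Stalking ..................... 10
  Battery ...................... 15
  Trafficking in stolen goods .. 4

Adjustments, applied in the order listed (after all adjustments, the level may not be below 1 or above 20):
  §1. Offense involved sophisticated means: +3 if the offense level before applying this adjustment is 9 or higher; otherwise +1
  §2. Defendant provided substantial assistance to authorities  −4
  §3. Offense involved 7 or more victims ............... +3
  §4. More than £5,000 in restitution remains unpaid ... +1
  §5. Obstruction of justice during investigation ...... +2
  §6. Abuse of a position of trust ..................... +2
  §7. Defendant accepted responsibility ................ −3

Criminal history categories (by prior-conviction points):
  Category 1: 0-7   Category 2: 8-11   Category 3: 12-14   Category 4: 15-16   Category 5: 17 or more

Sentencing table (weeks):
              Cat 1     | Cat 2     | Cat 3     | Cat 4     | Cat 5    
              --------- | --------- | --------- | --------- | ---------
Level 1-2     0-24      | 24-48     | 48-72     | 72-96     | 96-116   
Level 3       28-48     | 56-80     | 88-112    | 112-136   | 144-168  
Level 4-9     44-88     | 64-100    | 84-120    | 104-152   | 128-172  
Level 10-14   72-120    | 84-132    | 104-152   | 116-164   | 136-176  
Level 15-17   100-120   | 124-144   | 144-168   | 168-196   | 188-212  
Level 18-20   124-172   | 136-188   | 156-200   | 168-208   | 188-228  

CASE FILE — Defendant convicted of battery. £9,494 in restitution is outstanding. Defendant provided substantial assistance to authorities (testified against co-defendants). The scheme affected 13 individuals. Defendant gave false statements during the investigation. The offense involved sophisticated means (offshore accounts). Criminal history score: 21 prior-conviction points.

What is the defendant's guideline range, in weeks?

Base offense level for battery: 15.
§1 applies (level before this adjustment is 15 ≥ 9, so +3): 15 + 3 = 18.
§2 applies: 18 − 4 = 14.
§3 applies: 14 + 3 = 17.
§4 applies: 17 + 1 = 18.
§5 applies: 18 + 2 = 20.
§7 does not apply.
Final offense level: 20.
Criminal history: 21 prior points → Category 5 (17+).
Level 20 falls in the 18-20 band.
Grid: Level 18-20 × Category 5 = 188-228 weeks.

188-228 weeks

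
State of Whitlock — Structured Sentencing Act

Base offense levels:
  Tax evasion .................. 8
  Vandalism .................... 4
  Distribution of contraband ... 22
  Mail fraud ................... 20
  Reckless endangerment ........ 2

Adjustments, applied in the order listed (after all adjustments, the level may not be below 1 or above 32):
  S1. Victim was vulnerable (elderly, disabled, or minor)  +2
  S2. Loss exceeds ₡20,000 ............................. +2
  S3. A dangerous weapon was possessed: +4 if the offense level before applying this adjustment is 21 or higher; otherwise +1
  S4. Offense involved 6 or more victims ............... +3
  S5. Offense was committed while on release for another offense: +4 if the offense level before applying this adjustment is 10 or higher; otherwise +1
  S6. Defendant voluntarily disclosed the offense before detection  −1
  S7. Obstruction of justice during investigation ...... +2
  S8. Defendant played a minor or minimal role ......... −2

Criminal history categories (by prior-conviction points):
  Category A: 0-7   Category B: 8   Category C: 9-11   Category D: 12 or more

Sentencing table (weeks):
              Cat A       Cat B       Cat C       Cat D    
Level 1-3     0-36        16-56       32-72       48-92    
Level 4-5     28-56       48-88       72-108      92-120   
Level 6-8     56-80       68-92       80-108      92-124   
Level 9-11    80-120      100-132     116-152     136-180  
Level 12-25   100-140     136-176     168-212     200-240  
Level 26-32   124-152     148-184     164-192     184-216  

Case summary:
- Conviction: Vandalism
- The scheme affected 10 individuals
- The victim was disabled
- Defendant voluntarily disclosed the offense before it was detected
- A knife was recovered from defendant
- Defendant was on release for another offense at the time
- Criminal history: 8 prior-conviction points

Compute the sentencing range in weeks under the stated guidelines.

136-176 weeks

Base offense level for vandalism: 4.
S1 applies: 4 + 2 = 6.
S2 does not apply.
S3 applies (level before this adjustment is 6 < 21, so +1): 6 + 1 = 7.
S4 applies: 7 + 3 = 10.
S5 applies (level before this adjustment is 10 ≥ 10, so +4): 10 + 4 = 14.
S6 applies: 14 − 1 = 13.
S7 does not apply.
Final offense level: 13.
Criminal history: 8 prior points → Category B (8).
Level 13 falls in the 12-25 band.
Grid: Level 12-25 × Category B = 136-176 weeks.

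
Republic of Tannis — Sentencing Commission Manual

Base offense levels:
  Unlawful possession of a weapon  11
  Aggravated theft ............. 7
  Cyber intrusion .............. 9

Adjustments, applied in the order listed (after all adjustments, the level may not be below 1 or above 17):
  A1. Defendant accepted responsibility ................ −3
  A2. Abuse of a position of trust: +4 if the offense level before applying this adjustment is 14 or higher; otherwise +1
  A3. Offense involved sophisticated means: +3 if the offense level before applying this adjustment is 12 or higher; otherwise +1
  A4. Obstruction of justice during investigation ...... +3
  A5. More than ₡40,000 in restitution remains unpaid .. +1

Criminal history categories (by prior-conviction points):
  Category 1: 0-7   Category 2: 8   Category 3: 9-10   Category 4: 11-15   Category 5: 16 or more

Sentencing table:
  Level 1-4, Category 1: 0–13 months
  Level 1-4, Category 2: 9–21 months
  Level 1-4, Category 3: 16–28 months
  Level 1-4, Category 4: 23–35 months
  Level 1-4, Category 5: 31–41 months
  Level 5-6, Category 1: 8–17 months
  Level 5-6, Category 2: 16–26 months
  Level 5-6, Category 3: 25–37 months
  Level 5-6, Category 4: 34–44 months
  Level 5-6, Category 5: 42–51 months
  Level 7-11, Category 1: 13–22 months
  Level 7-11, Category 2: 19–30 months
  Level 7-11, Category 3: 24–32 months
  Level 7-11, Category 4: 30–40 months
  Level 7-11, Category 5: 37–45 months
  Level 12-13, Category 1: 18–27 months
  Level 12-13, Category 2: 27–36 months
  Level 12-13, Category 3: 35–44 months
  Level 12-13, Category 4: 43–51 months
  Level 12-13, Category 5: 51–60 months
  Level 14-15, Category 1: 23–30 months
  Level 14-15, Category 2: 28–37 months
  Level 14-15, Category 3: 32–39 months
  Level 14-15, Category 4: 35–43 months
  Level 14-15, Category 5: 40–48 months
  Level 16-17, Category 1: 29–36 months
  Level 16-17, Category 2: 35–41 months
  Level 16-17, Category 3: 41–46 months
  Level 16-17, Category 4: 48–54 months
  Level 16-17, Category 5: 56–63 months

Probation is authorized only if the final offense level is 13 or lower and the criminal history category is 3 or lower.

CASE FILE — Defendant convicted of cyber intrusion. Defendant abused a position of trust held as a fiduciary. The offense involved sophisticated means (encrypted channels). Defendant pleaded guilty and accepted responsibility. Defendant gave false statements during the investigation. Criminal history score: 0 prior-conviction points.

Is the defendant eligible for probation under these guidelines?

Yes

Base offense level for cyber intrusion: 9.
A1 applies: 9 − 3 = 6.
A2 applies (level before this adjustment is 6 < 14, so +1): 6 + 1 = 7.
A3 applies (level before this adjustment is 7 < 12, so +1): 7 + 1 = 8.
A4 applies: 8 + 3 = 11.
Final offense level: 11.
Criminal history: 0 prior points → Category 1 (0-7).
Level 11 falls in the 7-11 band.
Grid: Level 7-11 × Category 1 = 13-22 months.
Probation check: level 11 ≤ 13 and category 1 ≤ 3 → eligible.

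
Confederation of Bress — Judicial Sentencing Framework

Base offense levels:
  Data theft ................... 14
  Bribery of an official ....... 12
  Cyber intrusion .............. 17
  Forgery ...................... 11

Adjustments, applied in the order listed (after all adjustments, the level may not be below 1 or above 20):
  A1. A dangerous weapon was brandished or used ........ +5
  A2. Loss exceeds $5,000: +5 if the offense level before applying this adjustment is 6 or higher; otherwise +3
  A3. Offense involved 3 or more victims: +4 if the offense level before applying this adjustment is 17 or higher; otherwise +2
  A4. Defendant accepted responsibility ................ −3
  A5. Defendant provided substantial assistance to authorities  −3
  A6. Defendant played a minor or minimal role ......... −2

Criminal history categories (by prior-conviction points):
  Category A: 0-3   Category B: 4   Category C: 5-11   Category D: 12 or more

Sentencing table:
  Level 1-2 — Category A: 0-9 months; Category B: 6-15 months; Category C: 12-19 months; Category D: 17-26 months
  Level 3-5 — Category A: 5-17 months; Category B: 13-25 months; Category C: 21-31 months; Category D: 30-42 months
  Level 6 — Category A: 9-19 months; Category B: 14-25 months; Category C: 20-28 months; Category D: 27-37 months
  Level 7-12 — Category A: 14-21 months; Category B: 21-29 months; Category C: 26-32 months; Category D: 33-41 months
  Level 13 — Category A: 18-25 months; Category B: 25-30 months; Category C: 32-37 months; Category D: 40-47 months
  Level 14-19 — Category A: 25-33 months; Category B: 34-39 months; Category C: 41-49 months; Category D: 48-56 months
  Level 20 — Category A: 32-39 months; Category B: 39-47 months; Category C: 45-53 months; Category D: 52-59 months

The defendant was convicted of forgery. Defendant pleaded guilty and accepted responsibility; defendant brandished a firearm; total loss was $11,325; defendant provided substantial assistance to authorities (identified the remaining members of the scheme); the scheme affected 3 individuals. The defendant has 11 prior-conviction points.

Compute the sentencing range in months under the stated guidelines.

41-49 months

Base offense level for forgery: 11.
A1 applies: 11 + 5 = 16.
A2 applies (level before this adjustment is 16 ≥ 6, so +5): 16 + 5 = 21.
A3 applies (level before this adjustment is 21 ≥ 17, so +4): 21 + 4 = 25.
A4 applies: 25 − 3 = 22.
A5 applies: 22 − 3 = 19.
A6 does not apply.
Final offense level: 19.
Criminal history: 11 prior points → Category C (5-11).
Level 19 falls in the 14-19 band.
Grid: Level 14-19 × Category C = 41-49 months.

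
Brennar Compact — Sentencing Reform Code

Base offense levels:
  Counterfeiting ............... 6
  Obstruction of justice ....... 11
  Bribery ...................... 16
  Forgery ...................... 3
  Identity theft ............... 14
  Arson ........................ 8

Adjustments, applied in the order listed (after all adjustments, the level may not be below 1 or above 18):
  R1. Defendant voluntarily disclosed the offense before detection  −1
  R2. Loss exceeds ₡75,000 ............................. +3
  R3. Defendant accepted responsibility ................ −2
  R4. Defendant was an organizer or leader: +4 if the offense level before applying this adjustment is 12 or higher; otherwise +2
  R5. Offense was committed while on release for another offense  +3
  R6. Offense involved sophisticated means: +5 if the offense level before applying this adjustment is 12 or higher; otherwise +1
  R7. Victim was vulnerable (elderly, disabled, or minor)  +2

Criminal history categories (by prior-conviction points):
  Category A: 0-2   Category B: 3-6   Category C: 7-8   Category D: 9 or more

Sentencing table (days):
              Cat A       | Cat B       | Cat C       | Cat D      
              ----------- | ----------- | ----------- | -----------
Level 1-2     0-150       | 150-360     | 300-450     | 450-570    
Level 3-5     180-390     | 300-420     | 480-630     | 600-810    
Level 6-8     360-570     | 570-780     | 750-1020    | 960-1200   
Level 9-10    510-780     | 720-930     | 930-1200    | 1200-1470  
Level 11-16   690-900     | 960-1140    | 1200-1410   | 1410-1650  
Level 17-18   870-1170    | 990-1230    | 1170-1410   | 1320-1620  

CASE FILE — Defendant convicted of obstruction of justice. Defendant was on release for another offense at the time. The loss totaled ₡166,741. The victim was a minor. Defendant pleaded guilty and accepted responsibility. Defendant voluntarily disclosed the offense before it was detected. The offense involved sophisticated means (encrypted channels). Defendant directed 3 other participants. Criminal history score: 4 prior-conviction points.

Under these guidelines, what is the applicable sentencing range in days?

990-1230 days

Base offense level for obstruction of justice: 11.
R1 applies: 11 − 1 = 10.
R2 applies: 10 + 3 = 13.
R3 applies: 13 − 2 = 11.
R4 applies (level before this adjustment is 11 < 12, so +2): 11 + 2 = 13.
R5 applies: 13 + 3 = 16.
R6 applies (level before this adjustment is 16 ≥ 12, so +5): 16 + 5 = 21.
R7 applies: 21 + 2 = 23.
Level 23 exceeds the maximum of 18; capped at 18.
Final offense level: 18.
Criminal history: 4 prior points → Category B (3-6).
Level 18 falls in the 17-18 band.
Grid: Level 17-18 × Category B = 990-1230 days.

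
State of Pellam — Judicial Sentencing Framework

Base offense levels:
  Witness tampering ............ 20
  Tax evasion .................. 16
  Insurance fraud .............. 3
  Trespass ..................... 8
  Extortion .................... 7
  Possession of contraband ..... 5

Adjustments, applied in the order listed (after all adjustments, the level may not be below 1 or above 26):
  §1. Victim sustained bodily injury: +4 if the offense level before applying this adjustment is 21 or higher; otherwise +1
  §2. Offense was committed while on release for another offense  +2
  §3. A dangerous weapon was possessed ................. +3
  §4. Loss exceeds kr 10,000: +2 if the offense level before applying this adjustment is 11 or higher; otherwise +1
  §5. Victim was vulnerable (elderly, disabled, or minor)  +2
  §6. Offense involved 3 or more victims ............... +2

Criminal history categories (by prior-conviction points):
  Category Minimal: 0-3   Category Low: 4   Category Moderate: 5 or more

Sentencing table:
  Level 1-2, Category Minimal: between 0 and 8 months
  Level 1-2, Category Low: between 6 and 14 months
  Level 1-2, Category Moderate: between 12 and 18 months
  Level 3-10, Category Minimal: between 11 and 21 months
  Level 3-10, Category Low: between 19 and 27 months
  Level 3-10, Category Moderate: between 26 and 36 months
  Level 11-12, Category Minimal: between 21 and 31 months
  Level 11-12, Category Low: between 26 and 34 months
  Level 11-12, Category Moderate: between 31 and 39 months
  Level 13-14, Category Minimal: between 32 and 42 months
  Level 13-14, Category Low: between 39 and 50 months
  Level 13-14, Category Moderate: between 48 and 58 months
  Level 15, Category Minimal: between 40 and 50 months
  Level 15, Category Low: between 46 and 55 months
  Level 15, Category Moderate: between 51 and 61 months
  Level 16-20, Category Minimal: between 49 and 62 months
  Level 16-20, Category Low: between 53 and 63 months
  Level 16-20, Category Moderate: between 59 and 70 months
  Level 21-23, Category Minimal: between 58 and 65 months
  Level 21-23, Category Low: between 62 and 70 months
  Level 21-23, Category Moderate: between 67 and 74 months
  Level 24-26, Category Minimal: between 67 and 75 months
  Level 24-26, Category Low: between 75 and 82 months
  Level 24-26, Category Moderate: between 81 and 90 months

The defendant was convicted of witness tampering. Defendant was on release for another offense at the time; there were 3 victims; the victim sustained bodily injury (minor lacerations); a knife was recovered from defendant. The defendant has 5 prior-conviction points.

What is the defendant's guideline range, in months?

81-90 months

Base offense level for witness tampering: 20.
§1 applies (level before this adjustment is 20 < 21, so +1): 20 + 1 = 21.
§2 applies: 21 + 2 = 23.
§3 applies: 23 + 3 = 26.
§6 applies: 26 + 2 = 28.
Level 28 exceeds the maximum of 26; capped at 26.
Final offense level: 26.
Criminal history: 5 prior points → Category Moderate (5+).
Level 26 falls in the 24-26 band.
Grid: Level 24-26 × Category Moderate = 81-90 months.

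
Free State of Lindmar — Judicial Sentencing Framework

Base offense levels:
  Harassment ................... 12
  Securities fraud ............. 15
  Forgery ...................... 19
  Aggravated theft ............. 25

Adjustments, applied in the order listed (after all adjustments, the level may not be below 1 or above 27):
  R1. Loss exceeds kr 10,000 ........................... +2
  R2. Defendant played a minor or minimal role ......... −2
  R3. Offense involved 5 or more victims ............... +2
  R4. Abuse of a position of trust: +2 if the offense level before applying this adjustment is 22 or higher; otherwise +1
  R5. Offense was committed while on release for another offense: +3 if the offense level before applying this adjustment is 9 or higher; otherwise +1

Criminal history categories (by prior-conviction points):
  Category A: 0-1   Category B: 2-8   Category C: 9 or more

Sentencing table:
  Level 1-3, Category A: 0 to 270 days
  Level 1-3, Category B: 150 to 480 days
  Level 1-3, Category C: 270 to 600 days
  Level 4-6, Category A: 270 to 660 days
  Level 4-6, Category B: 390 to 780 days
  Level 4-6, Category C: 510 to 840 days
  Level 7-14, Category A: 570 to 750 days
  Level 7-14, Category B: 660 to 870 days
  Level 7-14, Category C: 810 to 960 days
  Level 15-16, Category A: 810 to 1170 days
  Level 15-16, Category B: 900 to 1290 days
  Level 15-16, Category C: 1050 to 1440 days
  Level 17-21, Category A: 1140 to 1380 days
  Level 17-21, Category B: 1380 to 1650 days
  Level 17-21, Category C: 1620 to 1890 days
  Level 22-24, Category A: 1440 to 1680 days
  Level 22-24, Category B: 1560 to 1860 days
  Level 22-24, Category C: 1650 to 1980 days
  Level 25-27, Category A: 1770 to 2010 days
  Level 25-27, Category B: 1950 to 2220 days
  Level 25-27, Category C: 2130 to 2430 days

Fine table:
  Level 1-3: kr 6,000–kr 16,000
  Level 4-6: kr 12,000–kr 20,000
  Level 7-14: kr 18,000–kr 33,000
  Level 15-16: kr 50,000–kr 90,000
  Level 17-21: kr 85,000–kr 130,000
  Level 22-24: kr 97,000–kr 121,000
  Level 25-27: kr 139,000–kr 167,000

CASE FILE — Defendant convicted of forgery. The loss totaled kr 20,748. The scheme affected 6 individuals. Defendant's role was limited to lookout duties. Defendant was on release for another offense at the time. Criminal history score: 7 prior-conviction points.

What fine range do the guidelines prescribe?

Base offense level for forgery: 19.
R1 applies: 19 + 2 = 21.
R2 applies: 21 − 2 = 19.
R3 applies: 19 + 2 = 21.
R4 does not apply.
R5 applies (level before this adjustment is 21 ≥ 9, so +3): 21 + 3 = 24.
Final offense level: 24.
Level 24 falls in the 22-24 band.
Fine table: Level 22-24 → kr 97,000–kr 121,000.

kr 97,000–kr 121,000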